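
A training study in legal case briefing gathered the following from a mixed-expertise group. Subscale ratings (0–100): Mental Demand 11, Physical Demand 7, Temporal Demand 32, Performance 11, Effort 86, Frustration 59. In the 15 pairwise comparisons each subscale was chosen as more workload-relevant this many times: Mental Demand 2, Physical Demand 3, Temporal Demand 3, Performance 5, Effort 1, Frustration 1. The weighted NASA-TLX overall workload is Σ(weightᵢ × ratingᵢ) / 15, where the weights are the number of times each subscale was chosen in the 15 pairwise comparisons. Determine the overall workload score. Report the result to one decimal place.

22.6

The tallies are the weights (they sum to 15).
Weighted sum = 2·11 + 3·7 + 3·32 + 5·11 + 1·86 + 1·59
            = 22 + 21 + 96 + 55 + 86 + 59 = 339.
Overall workload = 339 / 15 = 22.6000 ≈ 22.6.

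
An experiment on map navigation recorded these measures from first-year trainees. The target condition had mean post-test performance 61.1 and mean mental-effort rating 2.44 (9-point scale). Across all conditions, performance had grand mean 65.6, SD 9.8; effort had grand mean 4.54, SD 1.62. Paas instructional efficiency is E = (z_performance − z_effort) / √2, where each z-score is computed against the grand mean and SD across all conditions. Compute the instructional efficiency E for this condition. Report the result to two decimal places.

0.59

z_performance = (61.1 − 65.6) / 9.8 = -4.5000 / 9.8 = -0.4592.
z_effort = (2.44 − 4.54) / 1.62 = -2.1000 / 1.62 = -1.2963.
z_P − z_E = -0.4592 − (-1.2963) = 0.8371.
E = 0.8371 / √2 = 0.8371 / 1.41421 = 0.5919 ≈ 0.59.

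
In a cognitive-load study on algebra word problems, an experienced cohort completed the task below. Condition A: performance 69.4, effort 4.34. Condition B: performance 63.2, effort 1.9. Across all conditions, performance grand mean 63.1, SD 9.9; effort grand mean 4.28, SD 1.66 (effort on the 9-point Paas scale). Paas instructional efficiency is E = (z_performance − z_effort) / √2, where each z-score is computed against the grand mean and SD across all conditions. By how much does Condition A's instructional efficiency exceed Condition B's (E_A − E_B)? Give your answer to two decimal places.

-0.60

Condition A: z_P = (69.4 − 63.1)/9.9 = 0.6364; z_E = (4.34 − 4.28)/1.66 = 0.0361; E_A = (0.6364 − 0.0361)/√2 = 0.4245.
Condition B: z_P = (63.2 − 63.1)/9.9 = 0.0101; z_E = (1.9 − 4.28)/1.66 = -1.4337; E_B = (0.0101 − (-1.4337))/√2 = 1.0209.
E_A − E_B = 0.4245 − 1.0209 = -0.5964 ≈ -0.60.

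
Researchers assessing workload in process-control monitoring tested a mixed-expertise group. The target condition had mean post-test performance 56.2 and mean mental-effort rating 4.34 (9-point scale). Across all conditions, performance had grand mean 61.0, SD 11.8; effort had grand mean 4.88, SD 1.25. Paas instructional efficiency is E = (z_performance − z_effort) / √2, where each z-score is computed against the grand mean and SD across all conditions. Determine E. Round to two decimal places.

0.02

z_performance = (56.2 − 61.0) / 11.8 = -4.8000 / 11.8 = -0.4068.
z_effort = (4.34 − 4.88) / 1.25 = -0.5400 / 1.25 = -0.4320.
z_P − z_E = -0.4068 − (-0.4320) = 0.0252.
E = 0.0252 / √2 = 0.0252 / 1.41421 = 0.0178 ≈ 0.02.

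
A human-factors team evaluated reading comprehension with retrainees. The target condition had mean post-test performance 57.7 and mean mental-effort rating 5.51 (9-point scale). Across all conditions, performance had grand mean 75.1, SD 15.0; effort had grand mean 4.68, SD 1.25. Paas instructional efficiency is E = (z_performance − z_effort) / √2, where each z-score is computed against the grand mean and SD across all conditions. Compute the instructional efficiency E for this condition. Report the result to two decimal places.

z_performance = (57.7 − 75.1) / 15.0 = -17.4000 / 15.0 = -1.1600.
z_effort = (5.51 − 4.68) / 1.25 = 0.8300 / 1.25 = 0.6640.
z_P − z_E = -1.1600 − 0.6640 = -1.8240.
E = -1.8240 / √2 = -1.8240 / 1.41421 = -1.2898 ≈ -1.29.

-1.29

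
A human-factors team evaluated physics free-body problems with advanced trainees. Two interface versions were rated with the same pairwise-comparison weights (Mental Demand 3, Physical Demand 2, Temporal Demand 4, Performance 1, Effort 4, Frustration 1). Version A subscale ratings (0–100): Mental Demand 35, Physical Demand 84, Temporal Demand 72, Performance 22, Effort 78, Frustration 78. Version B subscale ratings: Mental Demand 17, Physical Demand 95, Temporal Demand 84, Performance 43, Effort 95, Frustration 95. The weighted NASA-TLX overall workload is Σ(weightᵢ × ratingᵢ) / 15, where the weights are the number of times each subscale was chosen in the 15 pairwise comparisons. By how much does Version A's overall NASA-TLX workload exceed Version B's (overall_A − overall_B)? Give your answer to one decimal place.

-8.1

Version A weighted sum = 3·35 + 2·84 + 4·72 + 1·22 + 4·78 + 1·78 = 105 + 168 + 288 + 22 + 312 + 78 = 973; overall_A = 973/15 = 64.8667.
Version B weighted sum = 3·17 + 2·95 + 4·84 + 1·43 + 4·95 + 1·95 = 51 + 190 + 336 + 43 + 380 + 95 = 1095; overall_B = 1095/15 = 73.0000.
Difference = 64.8667 − 73.0000 = -8.1333 ≈ -8.1.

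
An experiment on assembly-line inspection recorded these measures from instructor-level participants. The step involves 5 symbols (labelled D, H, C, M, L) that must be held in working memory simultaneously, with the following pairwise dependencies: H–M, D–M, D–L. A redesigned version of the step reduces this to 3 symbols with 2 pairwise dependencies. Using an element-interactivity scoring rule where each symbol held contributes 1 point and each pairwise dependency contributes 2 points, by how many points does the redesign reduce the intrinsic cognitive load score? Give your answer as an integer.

4

Original: 5 × 1 + 3 × 2 = 5 + 6 = 11.
Redesigned: 3 × 1 + 2 × 2 = 3 + 4 = 7.
Reduction = 11 − 7 = 4.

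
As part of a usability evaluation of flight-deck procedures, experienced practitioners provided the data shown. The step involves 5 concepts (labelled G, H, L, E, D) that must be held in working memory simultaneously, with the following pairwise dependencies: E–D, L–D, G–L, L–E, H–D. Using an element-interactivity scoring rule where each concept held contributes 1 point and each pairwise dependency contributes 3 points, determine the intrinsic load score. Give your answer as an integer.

20

Count of concepts held simultaneously: 5.
Count of pairwise dependencies listed: 5.
Element contribution: 5 × 1 = 5.
Interaction contribution: 5 × 3 = 15.
Intrinsic load = 5 + 15 = 20.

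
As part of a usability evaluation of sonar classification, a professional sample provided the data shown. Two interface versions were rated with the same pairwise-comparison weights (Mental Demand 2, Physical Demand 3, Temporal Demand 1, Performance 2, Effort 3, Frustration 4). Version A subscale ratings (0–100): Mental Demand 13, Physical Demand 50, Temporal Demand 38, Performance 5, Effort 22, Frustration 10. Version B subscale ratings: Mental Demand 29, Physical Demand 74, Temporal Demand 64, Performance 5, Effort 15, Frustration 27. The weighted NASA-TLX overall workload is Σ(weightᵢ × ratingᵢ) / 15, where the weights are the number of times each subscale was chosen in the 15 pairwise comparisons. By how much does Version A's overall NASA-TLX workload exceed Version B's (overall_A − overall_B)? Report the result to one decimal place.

-11.8

Version A weighted sum = 2·13 + 3·50 + 1·38 + 2·5 + 3·22 + 4·10 = 26 + 150 + 38 + 10 + 66 + 40 = 330; overall_A = 330/15 = 22.0000.
Version B weighted sum = 2·29 + 3·74 + 1·64 + 2·5 + 3·15 + 4·27 = 58 + 222 + 64 + 10 + 45 + 108 = 507; overall_B = 507/15 = 33.8000.
Difference = 22.0000 − 33.8000 = -11.8000 ≈ -11.8.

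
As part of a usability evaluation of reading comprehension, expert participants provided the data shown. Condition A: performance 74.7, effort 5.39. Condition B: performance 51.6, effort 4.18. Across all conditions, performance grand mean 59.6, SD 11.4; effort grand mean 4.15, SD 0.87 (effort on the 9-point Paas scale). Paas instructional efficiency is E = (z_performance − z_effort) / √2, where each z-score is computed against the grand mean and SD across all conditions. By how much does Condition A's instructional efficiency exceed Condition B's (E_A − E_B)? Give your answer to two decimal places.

0.45

Condition A: z_P = (74.7 − 59.6)/11.4 = 1.3246; z_E = (5.39 − 4.15)/0.87 = 1.4253; E_A = (1.3246 − 1.4253)/√2 = -0.0712.
Condition B: z_P = (51.6 − 59.6)/11.4 = -0.7018; z_E = (4.18 − 4.15)/0.87 = 0.0345; E_B = (-0.7018 − 0.0345)/√2 = -0.5206.
E_A − E_B = -0.0712 − (-0.5206) = 0.4494 ≈ 0.45.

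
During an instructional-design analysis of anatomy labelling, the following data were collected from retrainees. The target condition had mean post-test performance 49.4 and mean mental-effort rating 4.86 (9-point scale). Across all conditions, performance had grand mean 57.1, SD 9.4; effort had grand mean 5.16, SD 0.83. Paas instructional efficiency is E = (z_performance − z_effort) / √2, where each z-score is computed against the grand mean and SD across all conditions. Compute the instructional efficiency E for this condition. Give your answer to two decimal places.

-0.32

z_performance = (49.4 − 57.1) / 9.4 = -7.7000 / 9.4 = -0.8191.
z_effort = (4.86 − 5.16) / 0.83 = -0.3000 / 0.83 = -0.3614.
z_P − z_E = -0.8191 − (-0.3614) = -0.4577.
E = -0.4577 / √2 = -0.4577 / 1.41421 = -0.3236 ≈ -0.32.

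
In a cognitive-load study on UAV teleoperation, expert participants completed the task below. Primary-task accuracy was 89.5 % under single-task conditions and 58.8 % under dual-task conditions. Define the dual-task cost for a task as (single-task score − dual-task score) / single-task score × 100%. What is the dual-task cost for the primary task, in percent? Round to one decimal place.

34.3

Cost = (89.5 − 58.8) / 89.5 × 100%
     = 30.7000 / 89.5 × 100% = 34.3017%.
≈ 34.3%.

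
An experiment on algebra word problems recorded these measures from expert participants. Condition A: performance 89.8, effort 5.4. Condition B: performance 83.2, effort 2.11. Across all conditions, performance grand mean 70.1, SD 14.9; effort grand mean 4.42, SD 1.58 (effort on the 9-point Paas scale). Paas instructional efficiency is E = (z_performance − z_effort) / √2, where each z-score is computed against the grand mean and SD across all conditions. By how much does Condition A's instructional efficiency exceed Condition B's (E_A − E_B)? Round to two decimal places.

-1.16

Condition A: z_P = (89.8 − 70.1)/14.9 = 1.3221; z_E = (5.4 − 4.42)/1.58 = 0.6203; E_A = (1.3221 − 0.6203)/√2 = 0.4962.
Condition B: z_P = (83.2 − 70.1)/14.9 = 0.8792; z_E = (2.11 − 4.42)/1.58 = -1.4620; E_B = (0.8792 − (-1.4620))/√2 = 1.6555.
E_A − E_B = 0.4962 − 1.6555 = -1.1593 ≈ -1.16.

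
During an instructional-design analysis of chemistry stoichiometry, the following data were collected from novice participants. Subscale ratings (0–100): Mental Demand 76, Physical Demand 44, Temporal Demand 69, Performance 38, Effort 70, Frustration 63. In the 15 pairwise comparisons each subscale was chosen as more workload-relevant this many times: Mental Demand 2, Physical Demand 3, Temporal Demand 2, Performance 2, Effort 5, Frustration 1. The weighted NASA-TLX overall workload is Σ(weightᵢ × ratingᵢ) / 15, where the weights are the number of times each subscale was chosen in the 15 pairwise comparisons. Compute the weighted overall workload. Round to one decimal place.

60.7

The tallies are the weights (they sum to 15).
Weighted sum = 2·76 + 3·44 + 2·69 + 2·38 + 5·70 + 1·63
            = 152 + 132 + 138 + 76 + 350 + 63 = 911.
Overall workload = 911 / 15 = 60.7333 ≈ 60.7.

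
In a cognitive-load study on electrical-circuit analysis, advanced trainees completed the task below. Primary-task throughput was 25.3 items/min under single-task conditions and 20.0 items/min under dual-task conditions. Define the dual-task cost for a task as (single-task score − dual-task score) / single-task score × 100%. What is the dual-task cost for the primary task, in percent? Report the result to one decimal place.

Cost = (25.3 − 20.0) / 25.3 × 100%
     = 5.3000 / 25.3 × 100% = 20.9486%.
≈ 20.9%.

20.9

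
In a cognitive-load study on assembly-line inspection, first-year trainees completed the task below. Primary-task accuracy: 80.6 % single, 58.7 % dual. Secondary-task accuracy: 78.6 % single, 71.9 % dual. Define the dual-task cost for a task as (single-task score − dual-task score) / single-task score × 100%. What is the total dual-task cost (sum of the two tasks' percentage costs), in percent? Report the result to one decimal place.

Primary cost = (80.6 − 58.7) / 80.6 × 100% = 27.1712%.
Secondary cost = (78.6 − 71.9) / 78.6 × 100% = 8.5242%.
Total = 27.1712% + 8.5242% = 35.6954% ≈ 35.7%.

35.7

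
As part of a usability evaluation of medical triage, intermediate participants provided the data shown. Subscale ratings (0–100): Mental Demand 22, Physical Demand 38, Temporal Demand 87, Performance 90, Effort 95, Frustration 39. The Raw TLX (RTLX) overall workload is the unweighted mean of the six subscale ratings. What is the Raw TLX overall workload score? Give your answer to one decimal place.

61.8

Sum of ratings = 22 + 38 + 87 + 90 + 95 + 39 = 371.
RTLX = 371 / 6 = 61.8333 ≈ 61.8.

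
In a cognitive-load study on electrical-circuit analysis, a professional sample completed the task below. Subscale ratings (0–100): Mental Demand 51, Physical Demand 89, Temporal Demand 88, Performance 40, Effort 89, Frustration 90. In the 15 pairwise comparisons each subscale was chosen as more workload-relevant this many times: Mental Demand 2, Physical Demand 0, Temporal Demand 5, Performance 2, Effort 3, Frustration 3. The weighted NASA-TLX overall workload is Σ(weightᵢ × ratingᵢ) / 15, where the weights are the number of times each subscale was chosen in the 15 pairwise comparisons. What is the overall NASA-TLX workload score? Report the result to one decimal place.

The tallies are the weights (they sum to 15).
Weighted sum = 2·51 + 0·89 + 5·88 + 2·40 + 3·89 + 3·90
            = 102 + 0 + 440 + 80 + 267 + 270 = 1159.
Overall workload = 1159 / 15 = 77.2667 ≈ 77.3.

77.3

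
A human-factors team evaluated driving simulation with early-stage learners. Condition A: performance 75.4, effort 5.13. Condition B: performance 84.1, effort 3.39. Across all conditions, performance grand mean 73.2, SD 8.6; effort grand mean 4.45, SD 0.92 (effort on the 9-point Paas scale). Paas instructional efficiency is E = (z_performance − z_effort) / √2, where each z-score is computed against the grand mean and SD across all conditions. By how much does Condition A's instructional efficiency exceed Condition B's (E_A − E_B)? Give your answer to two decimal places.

-2.05

Condition A: z_P = (75.4 − 73.2)/8.6 = 0.2558; z_E = (5.13 − 4.45)/0.92 = 0.7391; E_A = (0.2558 − 0.7391)/√2 = -0.3417.
Condition B: z_P = (84.1 − 73.2)/8.6 = 1.2674; z_E = (3.39 − 4.45)/0.92 = -1.1522; E_B = (1.2674 − (-1.1522))/√2 = 1.7109.
E_A − E_B = -0.3417 − 1.7109 = -2.0526 ≈ -2.05.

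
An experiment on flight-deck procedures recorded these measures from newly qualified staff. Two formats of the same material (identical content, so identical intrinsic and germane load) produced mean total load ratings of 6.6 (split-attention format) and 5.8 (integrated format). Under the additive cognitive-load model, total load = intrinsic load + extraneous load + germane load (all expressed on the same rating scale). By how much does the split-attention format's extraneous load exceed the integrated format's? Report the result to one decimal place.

0.8

Intrinsic and germane load are equal across formats, so the difference in total load equals the difference in extraneous load.
Extraneous-load difference = 6.6 − 5.8 = 0.8.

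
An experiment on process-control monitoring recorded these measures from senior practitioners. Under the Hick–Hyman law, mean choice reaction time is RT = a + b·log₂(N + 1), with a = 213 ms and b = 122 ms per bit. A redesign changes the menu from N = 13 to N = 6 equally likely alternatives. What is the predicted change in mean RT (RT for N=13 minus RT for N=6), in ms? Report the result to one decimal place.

122.0

RT(13) = 213 + 122·log₂(14) = 213 + 122·3.8074 = 677.5028 ms.
RT(6) = 213 + 122·log₂(7) = 213 + 122·2.8074 = 555.5028 ms.
Difference = 677.5028 − 555.5028 = 122.0000 ≈ 122.0 ms.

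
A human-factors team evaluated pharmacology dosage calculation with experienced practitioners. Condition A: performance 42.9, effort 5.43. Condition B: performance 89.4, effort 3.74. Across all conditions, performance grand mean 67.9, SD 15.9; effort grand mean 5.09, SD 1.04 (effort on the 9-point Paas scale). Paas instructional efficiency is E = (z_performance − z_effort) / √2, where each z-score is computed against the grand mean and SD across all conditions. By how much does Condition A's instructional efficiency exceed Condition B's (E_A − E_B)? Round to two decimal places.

-3.22

Condition A: z_P = (42.9 − 67.9)/15.9 = -1.5723; z_E = (5.43 − 5.09)/1.04 = 0.3269; E_A = (-1.5723 − 0.3269)/√2 = -1.3429.
Condition B: z_P = (89.4 − 67.9)/15.9 = 1.3522; z_E = (3.74 − 5.09)/1.04 = -1.2981; E_B = (1.3522 − (-1.2981))/√2 = 1.8740.
E_A − E_B = -1.3429 − 1.8740 = -3.2169 ≈ -3.22.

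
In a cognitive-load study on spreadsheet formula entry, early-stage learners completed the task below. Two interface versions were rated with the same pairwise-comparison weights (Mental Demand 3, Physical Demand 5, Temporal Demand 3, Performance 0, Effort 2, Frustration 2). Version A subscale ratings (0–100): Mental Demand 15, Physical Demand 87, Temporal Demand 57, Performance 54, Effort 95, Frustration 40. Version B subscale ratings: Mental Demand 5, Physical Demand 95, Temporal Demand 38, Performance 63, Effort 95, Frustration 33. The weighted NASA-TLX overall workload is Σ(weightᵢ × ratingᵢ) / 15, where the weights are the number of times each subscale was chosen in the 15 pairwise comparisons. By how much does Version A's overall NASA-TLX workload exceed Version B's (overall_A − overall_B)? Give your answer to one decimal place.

Version A weighted sum = 3·15 + 5·87 + 3·57 + 0·54 + 2·95 + 2·40 = 45 + 435 + 171 + 0 + 190 + 80 = 921; overall_A = 921/15 = 61.4000.
Version B weighted sum = 3·5 + 5·95 + 3·38 + 0·63 + 2·95 + 2·33 = 15 + 475 + 114 + 0 + 190 + 66 = 860; overall_B = 860/15 = 57.3333.
Difference = 61.4000 − 57.3333 = 4.0667 ≈ 4.1.

4.1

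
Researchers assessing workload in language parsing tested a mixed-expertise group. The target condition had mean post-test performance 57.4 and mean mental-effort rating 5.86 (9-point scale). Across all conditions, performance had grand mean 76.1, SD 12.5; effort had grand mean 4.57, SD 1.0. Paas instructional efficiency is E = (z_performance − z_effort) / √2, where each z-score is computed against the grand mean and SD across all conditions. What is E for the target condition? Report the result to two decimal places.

-1.97

z_performance = (57.4 − 76.1) / 12.5 = -18.7000 / 12.5 = -1.4960.
z_effort = (5.86 − 4.57) / 1.0 = 1.2900 / 1.0 = 1.2900.
z_P − z_E = -1.4960 − 1.2900 = -2.7860.
E = -2.7860 / √2 = -2.7860 / 1.41421 = -1.9700 ≈ -1.97.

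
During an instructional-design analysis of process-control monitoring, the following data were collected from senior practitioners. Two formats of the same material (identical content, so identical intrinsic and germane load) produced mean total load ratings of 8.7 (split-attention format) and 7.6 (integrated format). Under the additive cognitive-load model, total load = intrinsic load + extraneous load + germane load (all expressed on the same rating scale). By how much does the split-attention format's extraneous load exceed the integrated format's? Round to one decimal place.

1.1

Intrinsic and germane load are equal across formats, so the difference in total load equals the difference in extraneous load.
Extraneous-load difference = 8.7 − 7.6 = 1.1.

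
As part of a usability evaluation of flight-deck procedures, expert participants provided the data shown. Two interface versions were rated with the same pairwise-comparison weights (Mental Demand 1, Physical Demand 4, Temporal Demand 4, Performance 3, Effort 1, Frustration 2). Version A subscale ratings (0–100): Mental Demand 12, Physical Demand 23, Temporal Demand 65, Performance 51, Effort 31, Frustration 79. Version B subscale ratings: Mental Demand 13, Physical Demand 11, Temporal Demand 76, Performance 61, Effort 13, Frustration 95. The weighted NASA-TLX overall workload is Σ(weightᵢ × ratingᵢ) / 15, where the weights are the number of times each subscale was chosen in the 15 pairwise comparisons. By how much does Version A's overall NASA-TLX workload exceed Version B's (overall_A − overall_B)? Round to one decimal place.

Version A weighted sum = 1·12 + 4·23 + 4·65 + 3·51 + 1·31 + 2·79 = 12 + 92 + 260 + 153 + 31 + 158 = 706; overall_A = 706/15 = 47.0667.
Version B weighted sum = 1·13 + 4·11 + 4·76 + 3·61 + 1·13 + 2·95 = 13 + 44 + 304 + 183 + 13 + 190 = 747; overall_B = 747/15 = 49.8000.
Difference = 47.0667 − 49.8000 = -2.7333 ≈ -2.7.

-2.7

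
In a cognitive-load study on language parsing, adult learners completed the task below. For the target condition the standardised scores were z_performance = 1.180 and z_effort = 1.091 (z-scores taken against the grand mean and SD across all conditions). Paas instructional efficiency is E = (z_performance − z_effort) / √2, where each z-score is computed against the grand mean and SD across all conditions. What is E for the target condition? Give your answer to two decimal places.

z_P − z_E = 1.180 − 1.091 = 0.0890.
E = 0.0890 / √2 = 0.0890 / 1.41421 = 0.0629 ≈ 0.06.

0.06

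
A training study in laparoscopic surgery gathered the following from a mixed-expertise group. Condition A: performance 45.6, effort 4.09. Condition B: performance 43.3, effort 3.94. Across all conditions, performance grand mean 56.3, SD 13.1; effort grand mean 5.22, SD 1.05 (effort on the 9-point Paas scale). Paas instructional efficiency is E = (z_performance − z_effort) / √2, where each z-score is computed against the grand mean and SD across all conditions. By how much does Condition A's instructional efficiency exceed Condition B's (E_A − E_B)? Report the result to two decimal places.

0.02

Condition A: z_P = (45.6 − 56.3)/13.1 = -0.8168; z_E = (4.09 − 5.22)/1.05 = -1.0762; E_A = (-0.8168 − (-1.0762))/√2 = 0.1834.
Condition B: z_P = (43.3 − 56.3)/13.1 = -0.9924; z_E = (3.94 − 5.22)/1.05 = -1.2190; E_B = (-0.9924 − (-1.2190))/√2 = 0.1602.
E_A − E_B = 0.1834 − 0.1602 = 0.0232 ≈ 0.02.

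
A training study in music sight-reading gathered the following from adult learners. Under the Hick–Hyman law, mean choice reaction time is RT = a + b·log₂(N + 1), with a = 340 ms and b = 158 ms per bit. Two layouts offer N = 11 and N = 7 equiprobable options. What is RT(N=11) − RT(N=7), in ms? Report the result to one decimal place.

92.4

RT(11) = 340 + 158·log₂(12) = 340 + 158·3.5850 = 906.4300 ms.
RT(7) = 340 + 158·log₂(8) = 340 + 158·3.0000 = 814.0000 ms.
Difference = 906.4300 − 814.0000 = 92.4300 ≈ 92.4 ms.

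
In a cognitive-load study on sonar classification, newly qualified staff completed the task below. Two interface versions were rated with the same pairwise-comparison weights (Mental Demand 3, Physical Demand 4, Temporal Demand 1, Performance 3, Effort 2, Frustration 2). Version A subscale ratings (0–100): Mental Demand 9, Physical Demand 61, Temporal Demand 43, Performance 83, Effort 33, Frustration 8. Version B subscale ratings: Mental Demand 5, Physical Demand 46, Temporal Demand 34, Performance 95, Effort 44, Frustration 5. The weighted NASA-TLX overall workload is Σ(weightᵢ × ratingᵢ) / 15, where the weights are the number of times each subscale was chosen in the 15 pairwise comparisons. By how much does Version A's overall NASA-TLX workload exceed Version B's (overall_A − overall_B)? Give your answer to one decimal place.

Version A weighted sum = 3·9 + 4·61 + 1·43 + 3·83 + 2·33 + 2·8 = 27 + 244 + 43 + 249 + 66 + 16 = 645; overall_A = 645/15 = 43.0000.
Version B weighted sum = 3·5 + 4·46 + 1·34 + 3·95 + 2·44 + 2·5 = 15 + 184 + 34 + 285 + 88 + 10 = 616; overall_B = 616/15 = 41.0667.
Difference = 43.0000 − 41.0667 = 1.9333 ≈ 1.9.

1.9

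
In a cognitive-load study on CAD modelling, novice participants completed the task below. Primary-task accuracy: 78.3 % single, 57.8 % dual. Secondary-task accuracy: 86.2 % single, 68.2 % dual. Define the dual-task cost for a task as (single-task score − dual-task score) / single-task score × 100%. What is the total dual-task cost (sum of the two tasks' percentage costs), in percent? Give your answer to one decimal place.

47.1

Primary cost = (78.3 − 57.8) / 78.3 × 100% = 26.1814%.
Secondary cost = (86.2 − 68.2) / 86.2 × 100% = 20.8817%.
Total = 26.1814% + 20.8817% = 47.0631% ≈ 47.1%.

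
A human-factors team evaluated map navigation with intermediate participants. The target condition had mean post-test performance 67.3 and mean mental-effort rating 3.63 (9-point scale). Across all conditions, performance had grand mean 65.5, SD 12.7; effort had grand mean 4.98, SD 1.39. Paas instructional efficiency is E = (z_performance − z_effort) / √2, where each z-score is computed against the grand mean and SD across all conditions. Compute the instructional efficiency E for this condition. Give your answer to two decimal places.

z_performance = (67.3 − 65.5) / 12.7 = 1.8000 / 12.7 = 0.1417.
z_effort = (3.63 − 4.98) / 1.39 = -1.3500 / 1.39 = -0.9712.
z_P − z_E = 0.1417 − (-0.9712) = 1.1129.
E = 1.1129 / √2 = 1.1129 / 1.41421 = 0.7869 ≈ 0.79.

0.79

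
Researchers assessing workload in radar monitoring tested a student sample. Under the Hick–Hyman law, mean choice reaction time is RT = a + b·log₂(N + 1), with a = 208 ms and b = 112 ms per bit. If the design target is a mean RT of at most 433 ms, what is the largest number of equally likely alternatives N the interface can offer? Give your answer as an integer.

Set 208 + 112·log₂(N + 1) ≤ 433.
log₂(N + 1) ≤ (433 − 208) / 112 = 2.0089.
N + 1 ≤ 2^2.0089 = 4.0248.
N ≤ 3.0248, so the largest integer N is 3.

3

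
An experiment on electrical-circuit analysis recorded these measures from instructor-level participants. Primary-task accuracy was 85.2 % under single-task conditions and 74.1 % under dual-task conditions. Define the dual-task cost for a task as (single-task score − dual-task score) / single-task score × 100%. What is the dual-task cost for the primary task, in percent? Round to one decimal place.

Cost = (85.2 − 74.1) / 85.2 × 100%
     = 11.1000 / 85.2 × 100% = 13.0282%.
≈ 13.0%.

13.0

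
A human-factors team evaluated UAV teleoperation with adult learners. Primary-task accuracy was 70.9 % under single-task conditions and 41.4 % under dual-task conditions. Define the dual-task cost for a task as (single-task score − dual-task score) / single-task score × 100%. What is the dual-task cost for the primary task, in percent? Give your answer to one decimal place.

Cost = (70.9 − 41.4) / 70.9 × 100%
     = 29.5000 / 70.9 × 100% = 41.6079%.
≈ 41.6%.

41.6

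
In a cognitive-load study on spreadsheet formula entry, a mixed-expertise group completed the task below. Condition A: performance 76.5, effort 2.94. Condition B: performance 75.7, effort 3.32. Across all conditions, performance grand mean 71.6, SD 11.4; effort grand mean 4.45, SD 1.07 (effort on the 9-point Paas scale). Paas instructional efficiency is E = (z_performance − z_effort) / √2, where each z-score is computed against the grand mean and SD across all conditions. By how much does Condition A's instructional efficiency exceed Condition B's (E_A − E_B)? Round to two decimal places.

Condition A: z_P = (76.5 − 71.6)/11.4 = 0.4298; z_E = (2.94 − 4.45)/1.07 = -1.4112; E_A = (0.4298 − (-1.4112))/√2 = 1.3018.
Condition B: z_P = (75.7 − 71.6)/11.4 = 0.3596; z_E = (3.32 − 4.45)/1.07 = -1.0561; E_B = (0.3596 − (-1.0561))/√2 = 1.0011.
E_A − E_B = 1.3018 − 1.0011 = 0.3007 ≈ 0.30.

0.30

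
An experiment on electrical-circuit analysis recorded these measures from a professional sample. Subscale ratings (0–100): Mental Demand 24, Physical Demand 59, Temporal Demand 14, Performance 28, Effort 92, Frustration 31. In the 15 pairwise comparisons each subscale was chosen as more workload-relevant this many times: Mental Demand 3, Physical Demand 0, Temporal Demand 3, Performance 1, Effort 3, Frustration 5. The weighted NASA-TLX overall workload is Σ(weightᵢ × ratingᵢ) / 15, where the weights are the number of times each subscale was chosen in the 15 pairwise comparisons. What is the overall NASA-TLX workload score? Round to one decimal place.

38.2

The tallies are the weights (they sum to 15).
Weighted sum = 3·24 + 0·59 + 3·14 + 1·28 + 3·92 + 5·31
            = 72 + 0 + 42 + 28 + 276 + 155 = 573.
Overall workload = 573 / 15 = 38.2000 ≈ 38.2.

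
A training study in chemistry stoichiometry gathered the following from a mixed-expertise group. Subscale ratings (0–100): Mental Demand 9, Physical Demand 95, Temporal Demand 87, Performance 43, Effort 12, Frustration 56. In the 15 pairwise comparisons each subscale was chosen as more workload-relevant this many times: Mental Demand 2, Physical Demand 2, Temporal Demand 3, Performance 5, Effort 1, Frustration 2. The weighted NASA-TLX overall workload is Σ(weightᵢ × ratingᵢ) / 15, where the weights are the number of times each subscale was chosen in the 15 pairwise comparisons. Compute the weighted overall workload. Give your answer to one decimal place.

53.9

The tallies are the weights (they sum to 15).
Weighted sum = 2·9 + 2·95 + 3·87 + 5·43 + 1·12 + 2·56
            = 18 + 190 + 261 + 215 + 12 + 112 = 808.
Overall workload = 808 / 15 = 53.8667 ≈ 53.9.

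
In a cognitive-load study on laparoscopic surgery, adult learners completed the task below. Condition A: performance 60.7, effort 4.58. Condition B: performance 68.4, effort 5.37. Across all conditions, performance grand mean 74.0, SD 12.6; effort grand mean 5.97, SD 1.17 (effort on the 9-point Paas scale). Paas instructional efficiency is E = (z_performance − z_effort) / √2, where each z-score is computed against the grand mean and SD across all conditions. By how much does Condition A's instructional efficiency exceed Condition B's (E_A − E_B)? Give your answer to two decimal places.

Condition A: z_P = (60.7 − 74.0)/12.6 = -1.0556; z_E = (4.58 − 5.97)/1.17 = -1.1880; E_A = (-1.0556 − (-1.1880))/√2 = 0.0936.
Condition B: z_P = (68.4 − 74.0)/12.6 = -0.4444; z_E = (5.37 − 5.97)/1.17 = -0.5128; E_B = (-0.4444 − (-0.5128))/√2 = 0.0484.
E_A − E_B = 0.0936 − 0.0484 = 0.0452 ≈ 0.05.

0.05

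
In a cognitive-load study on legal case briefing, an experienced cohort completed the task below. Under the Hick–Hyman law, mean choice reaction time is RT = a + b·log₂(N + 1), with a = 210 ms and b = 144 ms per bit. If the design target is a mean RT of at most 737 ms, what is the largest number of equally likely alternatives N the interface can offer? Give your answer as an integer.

Set 210 + 144·log₂(N + 1) ≤ 737.
log₂(N + 1) ≤ (737 − 210) / 144 = 3.6597.
N + 1 ≤ 2^3.6597 = 12.6380.
N ≤ 11.6380, so the largest integer N is 11.

11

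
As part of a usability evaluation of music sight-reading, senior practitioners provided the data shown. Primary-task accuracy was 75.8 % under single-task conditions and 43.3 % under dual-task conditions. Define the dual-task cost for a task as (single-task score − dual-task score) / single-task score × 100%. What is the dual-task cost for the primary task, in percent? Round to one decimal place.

42.9

Cost = (75.8 − 43.3) / 75.8 × 100%
     = 32.5000 / 75.8 × 100% = 42.8760%.
≈ 42.9%.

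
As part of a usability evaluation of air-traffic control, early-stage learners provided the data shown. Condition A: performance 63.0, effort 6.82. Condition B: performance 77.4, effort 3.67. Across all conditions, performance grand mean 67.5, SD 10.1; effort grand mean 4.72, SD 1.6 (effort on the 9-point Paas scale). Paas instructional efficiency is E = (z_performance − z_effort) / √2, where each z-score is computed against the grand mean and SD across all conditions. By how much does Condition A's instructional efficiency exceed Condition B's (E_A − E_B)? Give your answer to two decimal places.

-2.40

Condition A: z_P = (63.0 − 67.5)/10.1 = -0.4455; z_E = (6.82 − 4.72)/1.6 = 1.3125; E_A = (-0.4455 − 1.3125)/√2 = -1.2431.
Condition B: z_P = (77.4 − 67.5)/10.1 = 0.9802; z_E = (3.67 − 4.72)/1.6 = -0.6562; E_B = (0.9802 − (-0.6562))/√2 = 1.1571.
E_A − E_B = -1.2431 − 1.1571 = -2.4002 ≈ -2.40.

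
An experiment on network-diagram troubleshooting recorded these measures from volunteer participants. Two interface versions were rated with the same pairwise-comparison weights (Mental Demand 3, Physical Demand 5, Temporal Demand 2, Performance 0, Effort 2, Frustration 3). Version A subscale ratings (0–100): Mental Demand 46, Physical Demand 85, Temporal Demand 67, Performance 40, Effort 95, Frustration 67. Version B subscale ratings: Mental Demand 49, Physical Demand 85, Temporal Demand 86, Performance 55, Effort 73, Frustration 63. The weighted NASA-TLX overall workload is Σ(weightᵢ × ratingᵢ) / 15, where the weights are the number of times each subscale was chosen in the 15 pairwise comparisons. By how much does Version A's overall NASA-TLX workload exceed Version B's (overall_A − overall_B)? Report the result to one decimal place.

0.6

Version A weighted sum = 3·46 + 5·85 + 2·67 + 0·40 + 2·95 + 3·67 = 138 + 425 + 134 + 0 + 190 + 201 = 1088; overall_A = 1088/15 = 72.5333.
Version B weighted sum = 3·49 + 5·85 + 2·86 + 0·55 + 2·73 + 3·63 = 147 + 425 + 172 + 0 + 146 + 189 = 1079; overall_B = 1079/15 = 71.9333.
Difference = 72.5333 − 71.9333 = 0.6000 ≈ 0.6.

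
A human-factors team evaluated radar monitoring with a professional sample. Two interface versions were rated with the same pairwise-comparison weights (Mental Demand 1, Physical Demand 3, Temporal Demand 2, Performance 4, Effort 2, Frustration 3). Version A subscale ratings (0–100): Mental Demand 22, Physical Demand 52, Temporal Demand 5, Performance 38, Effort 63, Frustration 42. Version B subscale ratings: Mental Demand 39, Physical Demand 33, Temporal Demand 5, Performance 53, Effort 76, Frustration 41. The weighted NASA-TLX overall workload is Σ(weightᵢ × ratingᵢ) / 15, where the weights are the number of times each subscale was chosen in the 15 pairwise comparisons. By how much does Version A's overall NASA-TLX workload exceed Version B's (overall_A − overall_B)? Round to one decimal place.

Version A weighted sum = 1·22 + 3·52 + 2·5 + 4·38 + 2·63 + 3·42 = 22 + 156 + 10 + 152 + 126 + 126 = 592; overall_A = 592/15 = 39.4667.
Version B weighted sum = 1·39 + 3·33 + 2·5 + 4·53 + 2·76 + 3·41 = 39 + 99 + 10 + 212 + 152 + 123 = 635; overall_B = 635/15 = 42.3333.
Difference = 39.4667 − 42.3333 = -2.8666 ≈ -2.9.

-2.9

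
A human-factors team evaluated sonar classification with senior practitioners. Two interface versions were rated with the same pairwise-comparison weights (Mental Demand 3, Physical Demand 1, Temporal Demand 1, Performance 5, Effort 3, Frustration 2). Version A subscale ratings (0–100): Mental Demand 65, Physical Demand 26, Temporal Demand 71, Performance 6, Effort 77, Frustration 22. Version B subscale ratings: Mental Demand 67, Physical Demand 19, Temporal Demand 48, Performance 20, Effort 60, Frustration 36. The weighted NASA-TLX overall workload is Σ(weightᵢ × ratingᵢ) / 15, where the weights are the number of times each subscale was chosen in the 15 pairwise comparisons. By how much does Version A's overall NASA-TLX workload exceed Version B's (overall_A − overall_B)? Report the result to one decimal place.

Version A weighted sum = 3·65 + 1·26 + 1·71 + 5·6 + 3·77 + 2·22 = 195 + 26 + 71 + 30 + 231 + 44 = 597; overall_A = 597/15 = 39.8000.
Version B weighted sum = 3·67 + 1·19 + 1·48 + 5·20 + 3·60 + 2·36 = 201 + 19 + 48 + 100 + 180 + 72 = 620; overall_B = 620/15 = 41.3333.
Difference = 39.8000 − 41.3333 = -1.5333 ≈ -1.5.

-1.5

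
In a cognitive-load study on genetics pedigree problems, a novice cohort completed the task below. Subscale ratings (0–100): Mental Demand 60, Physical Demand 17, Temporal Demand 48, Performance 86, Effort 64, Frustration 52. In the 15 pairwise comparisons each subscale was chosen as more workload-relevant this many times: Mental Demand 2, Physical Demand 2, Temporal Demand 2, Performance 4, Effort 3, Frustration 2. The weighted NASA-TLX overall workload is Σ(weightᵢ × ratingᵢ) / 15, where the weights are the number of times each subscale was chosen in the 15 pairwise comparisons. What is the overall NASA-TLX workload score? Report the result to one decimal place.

The tallies are the weights (they sum to 15).
Weighted sum = 2·60 + 2·17 + 2·48 + 4·86 + 3·64 + 2·52
            = 120 + 34 + 96 + 344 + 192 + 104 = 890.
Overall workload = 890 / 15 = 59.3333 ≈ 59.3.

59.3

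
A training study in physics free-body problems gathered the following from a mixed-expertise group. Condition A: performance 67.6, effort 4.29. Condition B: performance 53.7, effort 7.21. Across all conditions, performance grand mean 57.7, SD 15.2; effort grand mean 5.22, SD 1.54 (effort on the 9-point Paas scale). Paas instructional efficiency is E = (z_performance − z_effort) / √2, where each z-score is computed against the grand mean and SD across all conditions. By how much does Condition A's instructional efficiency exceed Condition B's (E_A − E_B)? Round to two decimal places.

1.99

Condition A: z_P = (67.6 − 57.7)/15.2 = 0.6513; z_E = (4.29 − 5.22)/1.54 = -0.6039; E_A = (0.6513 − (-0.6039))/√2 = 0.8876.
Condition B: z_P = (53.7 − 57.7)/15.2 = -0.2632; z_E = (7.21 − 5.22)/1.54 = 1.2922; E_B = (-0.2632 − 1.2922)/√2 = -1.0998.
E_A − E_B = 0.8876 − (-1.0998) = 1.9874 ≈ 1.99.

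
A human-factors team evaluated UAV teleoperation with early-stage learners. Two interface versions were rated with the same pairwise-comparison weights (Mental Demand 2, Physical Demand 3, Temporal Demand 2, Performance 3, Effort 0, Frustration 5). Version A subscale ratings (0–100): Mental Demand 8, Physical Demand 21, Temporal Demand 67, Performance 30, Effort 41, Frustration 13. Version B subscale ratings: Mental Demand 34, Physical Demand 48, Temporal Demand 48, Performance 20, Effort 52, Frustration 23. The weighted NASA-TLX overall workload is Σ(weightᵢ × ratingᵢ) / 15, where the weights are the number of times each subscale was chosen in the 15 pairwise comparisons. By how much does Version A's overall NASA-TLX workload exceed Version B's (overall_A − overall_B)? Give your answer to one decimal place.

Version A weighted sum = 2·8 + 3·21 + 2·67 + 3·30 + 0·41 + 5·13 = 16 + 63 + 134 + 90 + 0 + 65 = 368; overall_A = 368/15 = 24.5333.
Version B weighted sum = 2·34 + 3·48 + 2·48 + 3·20 + 0·52 + 5·23 = 68 + 144 + 96 + 60 + 0 + 115 = 483; overall_B = 483/15 = 32.2000.
Difference = 24.5333 − 32.2000 = -7.6667 ≈ -7.7.

-7.7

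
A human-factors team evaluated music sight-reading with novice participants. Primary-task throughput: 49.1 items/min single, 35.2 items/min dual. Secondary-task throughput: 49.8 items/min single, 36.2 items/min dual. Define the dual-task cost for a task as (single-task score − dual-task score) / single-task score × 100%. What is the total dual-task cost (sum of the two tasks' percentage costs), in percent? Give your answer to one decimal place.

55.6

Primary cost = (49.1 − 35.2) / 49.1 × 100% = 28.3096%.
Secondary cost = (49.8 − 36.2) / 49.8 × 100% = 27.3092%.
Total = 28.3096% + 27.3092% = 55.6188% ≈ 55.6%.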